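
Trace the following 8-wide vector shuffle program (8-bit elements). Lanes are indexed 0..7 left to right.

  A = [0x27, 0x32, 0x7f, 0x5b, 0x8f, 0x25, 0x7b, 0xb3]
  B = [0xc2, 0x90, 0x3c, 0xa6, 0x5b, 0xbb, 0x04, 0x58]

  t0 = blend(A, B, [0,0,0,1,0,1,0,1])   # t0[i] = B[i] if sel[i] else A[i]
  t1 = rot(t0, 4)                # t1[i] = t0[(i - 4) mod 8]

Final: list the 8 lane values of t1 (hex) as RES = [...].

RES = [ 0x8f  0xbb  0x7b  0x58  0x27  0x32  0x7f  0xa6 ]

  t0: 27 32 7f a6 8f bb 7b 58
  t1: 8f bb 7b 58 27 32 7f a6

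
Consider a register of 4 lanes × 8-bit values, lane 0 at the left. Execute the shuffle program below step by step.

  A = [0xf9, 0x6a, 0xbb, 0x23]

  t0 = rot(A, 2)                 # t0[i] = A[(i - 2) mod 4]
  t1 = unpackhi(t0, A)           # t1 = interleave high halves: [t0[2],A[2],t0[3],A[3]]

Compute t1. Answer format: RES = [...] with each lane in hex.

t0 = [0xbb, 0x23, 0xf9, 0x6a]
t1 = [0xf9, 0xbb, 0x6a, 0x23]

RES = [0xf9, 0xbb, 0x6a, 0x23]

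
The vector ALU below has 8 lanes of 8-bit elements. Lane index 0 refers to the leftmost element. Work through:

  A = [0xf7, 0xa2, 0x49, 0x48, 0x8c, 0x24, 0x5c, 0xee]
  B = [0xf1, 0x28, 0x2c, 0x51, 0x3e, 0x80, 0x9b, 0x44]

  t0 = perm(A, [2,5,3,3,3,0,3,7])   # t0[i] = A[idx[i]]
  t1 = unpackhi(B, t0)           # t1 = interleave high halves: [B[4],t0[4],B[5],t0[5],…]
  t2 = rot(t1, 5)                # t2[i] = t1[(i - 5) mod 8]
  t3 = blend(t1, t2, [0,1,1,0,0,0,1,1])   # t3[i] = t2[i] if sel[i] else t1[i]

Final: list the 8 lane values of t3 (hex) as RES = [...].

t0 = [0x49, 0x24, 0x48, 0x48, 0x48, 0xf7, 0x48, 0xee]
t1 = [0x3e, 0x48, 0x80, 0xf7, 0x9b, 0x48, 0x44, 0xee]
t2 = [0xf7, 0x9b, 0x48, 0x44, 0xee, 0x3e, 0x48, 0x80]
t3 = [0x3e, 0x9b, 0x48, 0xf7, 0x9b, 0x48, 0x48, 0x80]

RES = [ 0x3e  0x9b  0x48  0xf7  0x9b  0x48  0x48  0x80 ]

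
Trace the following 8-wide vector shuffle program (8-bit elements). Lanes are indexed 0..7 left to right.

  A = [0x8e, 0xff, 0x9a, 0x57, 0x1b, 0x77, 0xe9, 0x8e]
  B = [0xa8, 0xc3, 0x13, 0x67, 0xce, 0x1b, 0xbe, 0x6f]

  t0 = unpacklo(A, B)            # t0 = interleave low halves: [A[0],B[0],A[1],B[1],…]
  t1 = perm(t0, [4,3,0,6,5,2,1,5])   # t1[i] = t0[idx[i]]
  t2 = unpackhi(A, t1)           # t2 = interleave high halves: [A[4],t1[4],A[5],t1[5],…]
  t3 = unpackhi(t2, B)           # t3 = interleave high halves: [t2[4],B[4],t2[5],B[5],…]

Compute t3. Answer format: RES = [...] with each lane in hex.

t0 = [0x8e, 0xa8, 0xff, 0xc3, 0x9a, 0x13, 0x57, 0x67]
t1 = [0x9a, 0xc3, 0x8e, 0x57, 0x13, 0xff, 0xa8, 0x13]
t2 = [0x1b, 0x13, 0x77, 0xff, 0xe9, 0xa8, 0x8e, 0x13]
t3 = [0xe9, 0xce, 0xa8, 0x1b, 0x8e, 0xbe, 0x13, 0x6f]

RES = [0xe9, 0xce, 0xa8, 0x1b, 0x8e, 0xbe, 0x13, 0x6f]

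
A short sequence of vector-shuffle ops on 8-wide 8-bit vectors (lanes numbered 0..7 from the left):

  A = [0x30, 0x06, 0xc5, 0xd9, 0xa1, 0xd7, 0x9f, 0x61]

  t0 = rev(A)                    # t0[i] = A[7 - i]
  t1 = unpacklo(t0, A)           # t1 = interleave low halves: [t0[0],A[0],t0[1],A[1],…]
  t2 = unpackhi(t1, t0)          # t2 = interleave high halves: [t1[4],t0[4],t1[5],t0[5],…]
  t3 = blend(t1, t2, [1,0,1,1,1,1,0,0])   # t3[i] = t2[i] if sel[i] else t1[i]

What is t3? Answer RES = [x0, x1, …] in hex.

→ t0 |61|9f|d7|a1|d9|c5|06|30|
→ t1 |61|30|9f|06|d7|c5|a1|d9|
→ t2 |d7|d9|c5|c5|a1|06|d9|30|
→ t3 |d7|30|c5|c5|a1|06|a1|d9|

RES = [ 0xd7  0x30  0xc5  0xc5  0xa1  0x06  0xa1  0xd9 ]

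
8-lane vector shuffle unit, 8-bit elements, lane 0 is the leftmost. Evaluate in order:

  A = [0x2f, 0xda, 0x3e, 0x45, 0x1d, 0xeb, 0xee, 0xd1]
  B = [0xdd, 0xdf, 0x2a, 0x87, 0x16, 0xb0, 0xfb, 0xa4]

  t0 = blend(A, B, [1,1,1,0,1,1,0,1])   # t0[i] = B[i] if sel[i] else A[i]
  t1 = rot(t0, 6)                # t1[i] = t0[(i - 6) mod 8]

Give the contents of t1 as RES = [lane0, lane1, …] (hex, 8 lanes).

  t0: dd df 2a 45 16 b0 ee a4
  t1: 2a 45 16 b0 ee a4 dd df

RES = [0x2a, 0x45, 0x16, 0xb0, 0xee, 0xa4, 0xdd, 0xdf]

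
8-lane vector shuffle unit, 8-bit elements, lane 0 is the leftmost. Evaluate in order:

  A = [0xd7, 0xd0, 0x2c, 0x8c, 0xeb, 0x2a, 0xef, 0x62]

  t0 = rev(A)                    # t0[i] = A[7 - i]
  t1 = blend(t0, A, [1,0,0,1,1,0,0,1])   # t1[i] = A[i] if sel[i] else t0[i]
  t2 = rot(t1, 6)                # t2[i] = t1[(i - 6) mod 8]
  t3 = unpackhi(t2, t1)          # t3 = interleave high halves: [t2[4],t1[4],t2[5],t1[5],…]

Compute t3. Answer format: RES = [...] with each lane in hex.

t0 = [0x62, 0xef, 0x2a, 0xeb, 0x8c, 0x2c, 0xd0, 0xd7]
t1 = [0xd7, 0xef, 0x2a, 0x8c, 0xeb, 0x2c, 0xd0, 0x62]
t2 = [0x2a, 0x8c, 0xeb, 0x2c, 0xd0, 0x62, 0xd7, 0xef]
t3 = [0xd0, 0xeb, 0x62, 0x2c, 0xd7, 0xd0, 0xef, 0x62]

RES = [0xd0, 0xeb, 0x62, 0x2c, 0xd7, 0xd0, 0xef, 0x62]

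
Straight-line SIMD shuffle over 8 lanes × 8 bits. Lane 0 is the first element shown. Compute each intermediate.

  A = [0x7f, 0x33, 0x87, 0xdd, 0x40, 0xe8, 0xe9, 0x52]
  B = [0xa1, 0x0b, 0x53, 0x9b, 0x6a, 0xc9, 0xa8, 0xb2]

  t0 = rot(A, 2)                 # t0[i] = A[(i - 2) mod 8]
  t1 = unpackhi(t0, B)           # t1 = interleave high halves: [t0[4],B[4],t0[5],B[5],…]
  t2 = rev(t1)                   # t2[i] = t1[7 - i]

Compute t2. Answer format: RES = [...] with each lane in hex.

  t0: e9 52 7f 33 87 dd 40 e8
  t1: 87 6a dd c9 40 a8 e8 b2
  t2: b2 e8 a8 40 c9 dd 6a 87

RES = [ 0xb2  0xe8  0xa8  0x40  0xc9  0xdd  0x6a  0x87 ]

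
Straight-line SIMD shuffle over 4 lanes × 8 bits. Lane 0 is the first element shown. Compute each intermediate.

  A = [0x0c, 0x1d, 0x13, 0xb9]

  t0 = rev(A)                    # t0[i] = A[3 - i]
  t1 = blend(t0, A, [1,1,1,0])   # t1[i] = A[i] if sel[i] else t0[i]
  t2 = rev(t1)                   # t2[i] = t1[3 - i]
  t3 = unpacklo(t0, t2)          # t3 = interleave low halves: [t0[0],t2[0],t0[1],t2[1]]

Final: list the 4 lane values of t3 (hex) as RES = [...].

RES = [0xb9, 0x0c, 0x13, 0x13]

→ t0 |b9|13|1d|0c|
→ t1 |0c|1d|13|0c|
→ t2 |0c|13|1d|0c|
→ t3 |b9|0c|13|13|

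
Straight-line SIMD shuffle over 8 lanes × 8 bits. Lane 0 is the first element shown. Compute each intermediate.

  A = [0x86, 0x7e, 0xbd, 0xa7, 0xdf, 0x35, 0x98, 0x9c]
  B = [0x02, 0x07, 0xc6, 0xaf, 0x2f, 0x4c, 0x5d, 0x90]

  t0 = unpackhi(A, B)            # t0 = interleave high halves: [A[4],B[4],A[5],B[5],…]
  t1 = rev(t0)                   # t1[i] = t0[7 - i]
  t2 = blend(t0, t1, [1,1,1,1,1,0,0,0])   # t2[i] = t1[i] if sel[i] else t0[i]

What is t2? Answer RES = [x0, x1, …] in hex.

RES = [0x90, 0x9c, 0x5d, 0x98, 0x4c, 0x5d, 0x9c, 0x90]

t0 = [0xdf, 0x2f, 0x35, 0x4c, 0x98, 0x5d, 0x9c, 0x90]
t1 = [0x90, 0x9c, 0x5d, 0x98, 0x4c, 0x35, 0x2f, 0xdf]
t2 = [0x90, 0x9c, 0x5d, 0x98, 0x4c, 0x5d, 0x9c, 0x90]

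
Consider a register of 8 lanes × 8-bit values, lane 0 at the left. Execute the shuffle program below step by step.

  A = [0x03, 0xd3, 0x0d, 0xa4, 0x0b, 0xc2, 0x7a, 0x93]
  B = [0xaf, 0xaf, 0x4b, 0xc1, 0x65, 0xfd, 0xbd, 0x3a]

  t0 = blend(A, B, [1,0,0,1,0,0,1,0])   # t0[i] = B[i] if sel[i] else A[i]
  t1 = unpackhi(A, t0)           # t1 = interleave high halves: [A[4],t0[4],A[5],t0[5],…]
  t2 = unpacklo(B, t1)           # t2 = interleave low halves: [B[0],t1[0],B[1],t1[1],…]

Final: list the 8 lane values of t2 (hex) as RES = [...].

RES = [0xaf, 0x0b, 0xaf, 0x0b, 0x4b, 0xc2, 0xc1, 0xc2]

t0 = [0xaf, 0xd3, 0x0d, 0xc1, 0x0b, 0xc2, 0xbd, 0x93]
t1 = [0x0b, 0x0b, 0xc2, 0xc2, 0x7a, 0xbd, 0x93, 0x93]
t2 = [0xaf, 0x0b, 0xaf, 0x0b, 0x4b, 0xc2, 0xc1, 0xc2]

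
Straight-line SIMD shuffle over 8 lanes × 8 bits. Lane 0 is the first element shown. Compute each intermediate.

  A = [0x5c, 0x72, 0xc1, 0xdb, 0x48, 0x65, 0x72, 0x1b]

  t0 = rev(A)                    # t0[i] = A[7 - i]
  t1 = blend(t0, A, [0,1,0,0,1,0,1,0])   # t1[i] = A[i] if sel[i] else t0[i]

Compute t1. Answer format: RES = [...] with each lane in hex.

RES = [ 0x1b  0x72  0x65  0x48  0x48  0xc1  0x72  0x5c ]

  t0: 1b 72 65 48 db c1 72 5c
  t1: 1b 72 65 48 48 c1 72 5c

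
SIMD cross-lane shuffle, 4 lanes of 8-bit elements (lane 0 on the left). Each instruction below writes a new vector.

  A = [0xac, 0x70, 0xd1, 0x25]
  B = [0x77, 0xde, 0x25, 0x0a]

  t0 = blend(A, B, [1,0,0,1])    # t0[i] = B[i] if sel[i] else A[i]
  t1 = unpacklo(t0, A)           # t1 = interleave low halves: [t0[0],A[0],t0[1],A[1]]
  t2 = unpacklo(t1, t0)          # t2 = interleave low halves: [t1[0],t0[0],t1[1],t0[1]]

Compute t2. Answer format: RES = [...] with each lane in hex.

  t0: 77 70 d1 0a
  t1: 77 ac 70 70
  t2: 77 77 ac 70

RES = [0x77, 0x77, 0xac, 0x70]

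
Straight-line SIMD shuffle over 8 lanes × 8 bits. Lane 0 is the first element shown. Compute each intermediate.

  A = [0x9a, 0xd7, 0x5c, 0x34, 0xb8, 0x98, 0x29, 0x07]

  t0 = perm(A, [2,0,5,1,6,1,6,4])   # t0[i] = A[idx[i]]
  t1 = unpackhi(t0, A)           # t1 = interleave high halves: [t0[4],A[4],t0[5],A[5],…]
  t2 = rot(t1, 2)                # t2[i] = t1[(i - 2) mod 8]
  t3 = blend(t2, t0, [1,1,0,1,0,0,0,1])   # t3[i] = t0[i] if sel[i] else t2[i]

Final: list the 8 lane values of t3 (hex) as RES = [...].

RES = [0x5c, 0x9a, 0x29, 0xd7, 0xd7, 0x98, 0x29, 0xb8]

  t0: 5c 9a 98 d7 29 d7 29 b8
  t1: 29 b8 d7 98 29 29 b8 07
  t2: b8 07 29 b8 d7 98 29 29
  t3: 5c 9a 29 d7 d7 98 29 b8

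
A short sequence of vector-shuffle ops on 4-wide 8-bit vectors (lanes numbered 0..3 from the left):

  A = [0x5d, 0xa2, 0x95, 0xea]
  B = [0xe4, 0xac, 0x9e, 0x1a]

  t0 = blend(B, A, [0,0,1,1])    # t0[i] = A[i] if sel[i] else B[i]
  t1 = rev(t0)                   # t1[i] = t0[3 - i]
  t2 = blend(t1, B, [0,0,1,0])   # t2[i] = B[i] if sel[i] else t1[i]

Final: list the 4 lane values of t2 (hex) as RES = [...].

RES = [ 0xea  0x95  0x9e  0xe4 ]

→ t0 |e4|ac|95|ea|
→ t1 |ea|95|ac|e4|
→ t2 |ea|95|9e|e4|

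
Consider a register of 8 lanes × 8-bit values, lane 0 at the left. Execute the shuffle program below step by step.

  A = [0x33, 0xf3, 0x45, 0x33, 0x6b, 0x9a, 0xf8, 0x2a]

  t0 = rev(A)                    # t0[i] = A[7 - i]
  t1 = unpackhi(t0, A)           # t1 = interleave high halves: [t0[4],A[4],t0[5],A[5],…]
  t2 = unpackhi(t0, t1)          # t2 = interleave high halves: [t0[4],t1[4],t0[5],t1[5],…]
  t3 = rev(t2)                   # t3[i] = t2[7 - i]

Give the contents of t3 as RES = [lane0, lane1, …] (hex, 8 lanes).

RES = [0x2a, 0x33, 0x33, 0xf3, 0xf8, 0x45, 0xf3, 0x33]

  t0: 2a f8 9a 6b 33 45 f3 33
  t1: 33 6b 45 9a f3 f8 33 2a
  t2: 33 f3 45 f8 f3 33 33 2a
  t3: 2a 33 33 f3 f8 45 f3 33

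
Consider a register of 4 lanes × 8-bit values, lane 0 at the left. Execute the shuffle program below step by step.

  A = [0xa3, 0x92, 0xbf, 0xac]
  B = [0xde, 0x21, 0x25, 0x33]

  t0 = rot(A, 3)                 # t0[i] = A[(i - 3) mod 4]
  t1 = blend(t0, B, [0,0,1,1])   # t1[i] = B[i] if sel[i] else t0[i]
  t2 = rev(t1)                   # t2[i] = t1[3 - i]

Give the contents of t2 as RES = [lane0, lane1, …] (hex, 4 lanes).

RES = [ 0x33  0x25  0xbf  0x92 ]

  t0: 92 bf ac a3
  t1: 92 bf 25 33
  t2: 33 25 bf 92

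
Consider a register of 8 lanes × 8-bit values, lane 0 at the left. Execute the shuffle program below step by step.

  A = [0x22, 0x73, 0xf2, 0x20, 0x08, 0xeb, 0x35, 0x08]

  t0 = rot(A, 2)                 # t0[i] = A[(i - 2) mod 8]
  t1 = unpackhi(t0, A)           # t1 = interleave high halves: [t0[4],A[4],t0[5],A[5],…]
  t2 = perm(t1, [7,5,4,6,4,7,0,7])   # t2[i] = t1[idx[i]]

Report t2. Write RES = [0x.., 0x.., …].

RES = [ 0x08  0x35  0x08  0xeb  0x08  0x08  0xf2  0x08 ]

t0 = [0x35, 0x08, 0x22, 0x73, 0xf2, 0x20, 0x08, 0xeb]
t1 = [0xf2, 0x08, 0x20, 0xeb, 0x08, 0x35, 0xeb, 0x08]
t2 = [0x08, 0x35, 0x08, 0xeb, 0x08, 0x08, 0xf2, 0x08]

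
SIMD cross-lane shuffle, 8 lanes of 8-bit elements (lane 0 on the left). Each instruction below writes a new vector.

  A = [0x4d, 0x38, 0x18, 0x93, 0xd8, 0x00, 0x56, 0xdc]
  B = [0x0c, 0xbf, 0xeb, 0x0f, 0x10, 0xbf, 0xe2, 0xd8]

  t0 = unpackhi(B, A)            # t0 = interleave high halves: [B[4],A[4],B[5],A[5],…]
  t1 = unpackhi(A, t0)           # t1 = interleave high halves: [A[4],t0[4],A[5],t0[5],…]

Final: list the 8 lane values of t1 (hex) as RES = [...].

RES = [ 0xd8  0xe2  0x00  0x56  0x56  0xd8  0xdc  0xdc ]

→ t0 |10|d8|bf|00|e2|56|d8|dc|
→ t1 |d8|e2|00|56|56|d8|dc|dc|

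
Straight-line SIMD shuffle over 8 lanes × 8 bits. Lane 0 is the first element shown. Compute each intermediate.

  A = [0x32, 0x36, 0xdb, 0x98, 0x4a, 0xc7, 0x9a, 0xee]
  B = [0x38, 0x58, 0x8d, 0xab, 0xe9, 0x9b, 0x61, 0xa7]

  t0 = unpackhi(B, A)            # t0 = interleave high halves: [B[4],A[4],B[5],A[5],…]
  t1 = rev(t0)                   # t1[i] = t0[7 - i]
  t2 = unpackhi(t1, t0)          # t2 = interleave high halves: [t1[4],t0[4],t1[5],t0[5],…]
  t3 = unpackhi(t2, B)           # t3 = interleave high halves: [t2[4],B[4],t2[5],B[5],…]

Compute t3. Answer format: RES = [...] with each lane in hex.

RES = [ 0x4a  0xe9  0xa7  0x9b  0xe9  0x61  0xee  0xa7 ]

  t0: e9 4a 9b c7 61 9a a7 ee
  t1: ee a7 9a 61 c7 9b 4a e9
  t2: c7 61 9b 9a 4a a7 e9 ee
  t3: 4a e9 a7 9b e9 61 ee a7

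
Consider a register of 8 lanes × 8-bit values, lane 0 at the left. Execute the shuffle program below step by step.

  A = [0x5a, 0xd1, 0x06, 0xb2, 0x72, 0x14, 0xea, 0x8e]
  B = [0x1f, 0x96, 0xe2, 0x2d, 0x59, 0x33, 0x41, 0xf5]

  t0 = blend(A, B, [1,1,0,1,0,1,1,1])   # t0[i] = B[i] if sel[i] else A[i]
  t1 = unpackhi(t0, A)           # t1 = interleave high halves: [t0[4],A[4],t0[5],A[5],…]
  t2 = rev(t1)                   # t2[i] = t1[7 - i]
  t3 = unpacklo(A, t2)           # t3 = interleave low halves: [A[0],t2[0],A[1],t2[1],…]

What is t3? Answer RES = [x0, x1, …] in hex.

RES = [0x5a, 0x8e, 0xd1, 0xf5, 0x06, 0xea, 0xb2, 0x41]

→ t0 |1f|96|06|2d|72|33|41|f5|
→ t1 |72|72|33|14|41|ea|f5|8e|
→ t2 |8e|f5|ea|41|14|33|72|72|
→ t3 |5a|8e|d1|f5|06|ea|b2|41|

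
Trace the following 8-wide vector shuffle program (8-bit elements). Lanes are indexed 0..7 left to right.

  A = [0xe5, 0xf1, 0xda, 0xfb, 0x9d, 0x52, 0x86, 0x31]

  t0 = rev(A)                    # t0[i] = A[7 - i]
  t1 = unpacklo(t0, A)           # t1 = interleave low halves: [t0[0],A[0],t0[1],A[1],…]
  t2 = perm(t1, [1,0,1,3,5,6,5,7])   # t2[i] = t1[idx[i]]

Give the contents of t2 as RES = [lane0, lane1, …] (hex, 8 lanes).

  t0: 31 86 52 9d fb da f1 e5
  t1: 31 e5 86 f1 52 da 9d fb
  t2: e5 31 e5 f1 da 9d da fb

RES = [0xe5, 0x31, 0xe5, 0xf1, 0xda, 0x9d, 0xda, 0xfb]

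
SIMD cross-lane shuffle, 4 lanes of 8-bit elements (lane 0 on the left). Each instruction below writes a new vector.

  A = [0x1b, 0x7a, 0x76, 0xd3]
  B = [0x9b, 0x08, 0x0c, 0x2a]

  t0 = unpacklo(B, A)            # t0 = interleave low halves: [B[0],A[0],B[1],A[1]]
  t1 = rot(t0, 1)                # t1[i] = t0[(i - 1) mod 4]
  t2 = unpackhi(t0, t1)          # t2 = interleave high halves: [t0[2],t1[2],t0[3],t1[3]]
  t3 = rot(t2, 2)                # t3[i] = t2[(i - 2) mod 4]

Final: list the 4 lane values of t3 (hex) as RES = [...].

RES = [0x7a, 0x08, 0x08, 0x1b]

  t0: 9b 1b 08 7a
  t1: 7a 9b 1b 08
  t2: 08 1b 7a 08
  t3: 7a 08 08 1b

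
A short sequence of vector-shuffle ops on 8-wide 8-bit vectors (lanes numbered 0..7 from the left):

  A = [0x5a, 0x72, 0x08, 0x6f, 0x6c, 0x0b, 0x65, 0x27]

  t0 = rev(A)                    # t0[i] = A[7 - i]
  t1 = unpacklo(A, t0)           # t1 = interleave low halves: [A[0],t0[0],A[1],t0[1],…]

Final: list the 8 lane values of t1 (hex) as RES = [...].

RES = [ 0x5a  0x27  0x72  0x65  0x08  0x0b  0x6f  0x6c ]

t0 = [0x27, 0x65, 0x0b, 0x6c, 0x6f, 0x08, 0x72, 0x5a]
t1 = [0x5a, 0x27, 0x72, 0x65, 0x08, 0x0b, 0x6f, 0x6c]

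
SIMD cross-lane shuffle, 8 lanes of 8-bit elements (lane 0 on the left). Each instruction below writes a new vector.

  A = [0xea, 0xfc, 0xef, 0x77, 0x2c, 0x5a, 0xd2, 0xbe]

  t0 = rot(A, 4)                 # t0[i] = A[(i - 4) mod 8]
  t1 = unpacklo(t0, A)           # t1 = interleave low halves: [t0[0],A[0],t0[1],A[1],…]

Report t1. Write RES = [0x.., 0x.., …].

RES = [0x2c, 0xea, 0x5a, 0xfc, 0xd2, 0xef, 0xbe, 0x77]

→ t0 |2c|5a|d2|be|ea|fc|ef|77|
→ t1 |2c|ea|5a|fc|d2|ef|be|77|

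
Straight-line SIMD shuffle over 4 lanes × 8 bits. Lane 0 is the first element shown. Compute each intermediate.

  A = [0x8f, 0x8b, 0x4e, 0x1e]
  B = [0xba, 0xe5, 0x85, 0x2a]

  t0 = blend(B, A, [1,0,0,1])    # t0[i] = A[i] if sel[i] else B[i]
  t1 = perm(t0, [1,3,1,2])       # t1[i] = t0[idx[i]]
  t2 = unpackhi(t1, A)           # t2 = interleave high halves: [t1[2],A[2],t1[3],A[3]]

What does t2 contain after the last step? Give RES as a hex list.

RES = [0xe5, 0x4e, 0x85, 0x1e]

  t0: 8f e5 85 1e
  t1: e5 1e e5 85
  t2: e5 4e 85 1e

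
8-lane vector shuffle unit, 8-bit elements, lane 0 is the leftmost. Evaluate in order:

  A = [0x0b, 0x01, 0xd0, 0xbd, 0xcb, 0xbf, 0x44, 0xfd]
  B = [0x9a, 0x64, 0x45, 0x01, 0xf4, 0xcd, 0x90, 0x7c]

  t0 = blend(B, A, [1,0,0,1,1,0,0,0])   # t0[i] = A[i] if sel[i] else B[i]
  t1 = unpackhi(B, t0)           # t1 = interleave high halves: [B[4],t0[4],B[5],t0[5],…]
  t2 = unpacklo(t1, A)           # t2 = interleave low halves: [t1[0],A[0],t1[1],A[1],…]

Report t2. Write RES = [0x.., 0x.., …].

RES = [ 0xf4  0x0b  0xcb  0x01  0xcd  0xd0  0xcd  0xbd ]

→ t0 |0b|64|45|bd|cb|cd|90|7c|
→ t1 |f4|cb|cd|cd|90|90|7c|7c|
→ t2 |f4|0b|cb|01|cd|d0|cd|bd|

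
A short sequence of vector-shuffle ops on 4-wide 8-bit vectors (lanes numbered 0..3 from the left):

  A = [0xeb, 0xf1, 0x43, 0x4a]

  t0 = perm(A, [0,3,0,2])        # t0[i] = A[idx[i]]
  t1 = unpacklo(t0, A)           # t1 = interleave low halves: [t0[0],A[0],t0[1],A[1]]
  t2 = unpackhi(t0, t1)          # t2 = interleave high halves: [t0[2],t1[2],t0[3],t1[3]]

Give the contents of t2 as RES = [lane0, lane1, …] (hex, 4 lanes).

RES = [ 0xeb  0x4a  0x43  0xf1 ]

t0 = [0xeb, 0x4a, 0xeb, 0x43]
t1 = [0xeb, 0xeb, 0x4a, 0xf1]
t2 = [0xeb, 0x4a, 0x43, 0xf1]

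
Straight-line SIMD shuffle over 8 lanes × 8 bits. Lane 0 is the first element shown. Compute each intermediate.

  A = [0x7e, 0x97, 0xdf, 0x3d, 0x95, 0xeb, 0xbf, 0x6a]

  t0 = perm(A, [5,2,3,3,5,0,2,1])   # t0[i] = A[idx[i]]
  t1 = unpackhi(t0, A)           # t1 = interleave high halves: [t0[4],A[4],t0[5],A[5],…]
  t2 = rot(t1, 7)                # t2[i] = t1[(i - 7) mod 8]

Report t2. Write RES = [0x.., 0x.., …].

t0 = [0xeb, 0xdf, 0x3d, 0x3d, 0xeb, 0x7e, 0xdf, 0x97]
t1 = [0xeb, 0x95, 0x7e, 0xeb, 0xdf, 0xbf, 0x97, 0x6a]
t2 = [0x95, 0x7e, 0xeb, 0xdf, 0xbf, 0x97, 0x6a, 0xeb]

RES = [ 0x95  0x7e  0xeb  0xdf  0xbf  0x97  0x6a  0xeb ]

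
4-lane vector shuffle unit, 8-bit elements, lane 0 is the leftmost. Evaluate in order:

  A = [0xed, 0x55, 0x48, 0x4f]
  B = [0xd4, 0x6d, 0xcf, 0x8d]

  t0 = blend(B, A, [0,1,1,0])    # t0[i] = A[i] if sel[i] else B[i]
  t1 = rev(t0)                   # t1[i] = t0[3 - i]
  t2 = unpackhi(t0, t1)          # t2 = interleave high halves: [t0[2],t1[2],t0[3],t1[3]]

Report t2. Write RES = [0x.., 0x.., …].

RES = [ 0x48  0x55  0x8d  0xd4 ]

  t0: d4 55 48 8d
  t1: 8d 48 55 d4
  t2: 48 55 8d d4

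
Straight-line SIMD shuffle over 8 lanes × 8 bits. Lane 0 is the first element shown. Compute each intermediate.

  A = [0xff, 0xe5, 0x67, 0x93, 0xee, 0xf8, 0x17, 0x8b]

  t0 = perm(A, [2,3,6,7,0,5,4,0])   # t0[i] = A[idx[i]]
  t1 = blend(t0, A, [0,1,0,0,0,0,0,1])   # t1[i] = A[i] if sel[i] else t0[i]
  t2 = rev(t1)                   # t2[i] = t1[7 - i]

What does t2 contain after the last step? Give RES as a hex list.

RES = [ 0x8b  0xee  0xf8  0xff  0x8b  0x17  0xe5  0x67 ]

  t0: 67 93 17 8b ff f8 ee ff
  t1: 67 e5 17 8b ff f8 ee 8b
  t2: 8b ee f8 ff 8b 17 e5 67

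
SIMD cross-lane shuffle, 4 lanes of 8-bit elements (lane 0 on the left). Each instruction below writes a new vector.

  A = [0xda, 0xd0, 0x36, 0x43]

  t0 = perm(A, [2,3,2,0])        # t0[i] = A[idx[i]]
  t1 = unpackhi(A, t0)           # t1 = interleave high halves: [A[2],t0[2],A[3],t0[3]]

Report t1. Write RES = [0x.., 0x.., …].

RES = [0x36, 0x36, 0x43, 0xda]

t0 = [0x36, 0x43, 0x36, 0xda]
t1 = [0x36, 0x36, 0x43, 0xda]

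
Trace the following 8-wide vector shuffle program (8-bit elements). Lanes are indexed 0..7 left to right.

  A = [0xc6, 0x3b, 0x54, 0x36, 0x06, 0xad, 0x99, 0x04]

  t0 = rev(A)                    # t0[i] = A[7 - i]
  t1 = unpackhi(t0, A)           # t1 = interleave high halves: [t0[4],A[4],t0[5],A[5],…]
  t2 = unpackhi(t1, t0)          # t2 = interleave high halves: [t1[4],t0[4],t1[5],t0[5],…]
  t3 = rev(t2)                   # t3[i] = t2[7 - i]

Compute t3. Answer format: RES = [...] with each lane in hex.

→ t0 |04|99|ad|06|36|54|3b|c6|
→ t1 |36|06|54|ad|3b|99|c6|04|
→ t2 |3b|36|99|54|c6|3b|04|c6|
→ t3 |c6|04|3b|c6|54|99|36|3b|

RES = [ 0xc6  0x04  0x3b  0xc6  0x54  0x99  0x36  0x3b ]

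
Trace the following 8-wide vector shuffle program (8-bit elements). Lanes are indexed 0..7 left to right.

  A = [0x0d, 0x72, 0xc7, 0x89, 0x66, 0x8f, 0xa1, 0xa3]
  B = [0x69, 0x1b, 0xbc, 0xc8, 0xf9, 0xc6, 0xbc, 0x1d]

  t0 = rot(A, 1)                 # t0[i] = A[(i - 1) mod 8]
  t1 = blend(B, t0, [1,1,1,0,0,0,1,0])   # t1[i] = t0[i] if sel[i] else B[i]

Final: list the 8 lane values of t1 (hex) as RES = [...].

→ t0 |a3|0d|72|c7|89|66|8f|a1|
→ t1 |a3|0d|72|c8|f9|c6|8f|1d|

RES = [ 0xa3  0x0d  0x72  0xc8  0xf9  0xc6  0x8f  0x1d ]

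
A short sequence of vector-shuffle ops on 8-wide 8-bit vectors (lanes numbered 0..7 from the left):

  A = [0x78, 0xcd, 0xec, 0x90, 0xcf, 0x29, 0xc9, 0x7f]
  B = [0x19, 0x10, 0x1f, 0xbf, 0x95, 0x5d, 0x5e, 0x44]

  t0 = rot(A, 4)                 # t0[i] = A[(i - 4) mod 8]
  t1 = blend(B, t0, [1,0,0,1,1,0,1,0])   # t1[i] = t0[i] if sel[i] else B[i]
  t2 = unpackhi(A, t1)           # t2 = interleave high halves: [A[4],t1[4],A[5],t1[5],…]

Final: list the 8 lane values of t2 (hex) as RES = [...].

  t0: cf 29 c9 7f 78 cd ec 90
  t1: cf 10 1f 7f 78 5d ec 44
  t2: cf 78 29 5d c9 ec 7f 44

RES = [ 0xcf  0x78  0x29  0x5d  0xc9  0xec  0x7f  0x44 ]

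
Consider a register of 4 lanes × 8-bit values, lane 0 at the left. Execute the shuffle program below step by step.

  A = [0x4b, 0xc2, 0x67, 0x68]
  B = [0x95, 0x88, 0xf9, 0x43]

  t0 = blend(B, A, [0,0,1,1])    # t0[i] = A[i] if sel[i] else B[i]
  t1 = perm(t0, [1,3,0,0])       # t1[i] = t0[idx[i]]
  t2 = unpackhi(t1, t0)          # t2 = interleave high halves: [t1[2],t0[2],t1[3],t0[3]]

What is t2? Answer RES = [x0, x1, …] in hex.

RES = [0x95, 0x67, 0x95, 0x68]

t0 = [0x95, 0x88, 0x67, 0x68]
t1 = [0x88, 0x68, 0x95, 0x95]
t2 = [0x95, 0x67, 0x95, 0x68]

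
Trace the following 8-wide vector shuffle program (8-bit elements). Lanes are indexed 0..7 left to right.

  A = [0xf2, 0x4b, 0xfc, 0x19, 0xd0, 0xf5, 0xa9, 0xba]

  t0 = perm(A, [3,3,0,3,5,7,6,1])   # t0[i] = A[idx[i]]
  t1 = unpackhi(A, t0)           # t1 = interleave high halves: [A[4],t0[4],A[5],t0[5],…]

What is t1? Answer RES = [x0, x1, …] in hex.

RES = [0xd0, 0xf5, 0xf5, 0xba, 0xa9, 0xa9, 0xba, 0x4b]

  t0: 19 19 f2 19 f5 ba a9 4b
  t1: d0 f5 f5 ba a9 a9 ba 4b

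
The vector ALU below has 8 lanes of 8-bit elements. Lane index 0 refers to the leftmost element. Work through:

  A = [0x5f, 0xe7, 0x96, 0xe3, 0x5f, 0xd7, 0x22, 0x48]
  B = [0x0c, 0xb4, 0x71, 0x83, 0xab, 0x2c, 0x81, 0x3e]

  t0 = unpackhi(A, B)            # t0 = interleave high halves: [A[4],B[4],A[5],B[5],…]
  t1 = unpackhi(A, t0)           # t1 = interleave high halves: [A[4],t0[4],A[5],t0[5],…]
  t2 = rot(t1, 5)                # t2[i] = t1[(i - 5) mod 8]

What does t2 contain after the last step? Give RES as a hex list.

RES = [0x81, 0x22, 0x48, 0x48, 0x3e, 0x5f, 0x22, 0xd7]

t0 = [0x5f, 0xab, 0xd7, 0x2c, 0x22, 0x81, 0x48, 0x3e]
t1 = [0x5f, 0x22, 0xd7, 0x81, 0x22, 0x48, 0x48, 0x3e]
t2 = [0x81, 0x22, 0x48, 0x48, 0x3e, 0x5f, 0x22, 0xd7]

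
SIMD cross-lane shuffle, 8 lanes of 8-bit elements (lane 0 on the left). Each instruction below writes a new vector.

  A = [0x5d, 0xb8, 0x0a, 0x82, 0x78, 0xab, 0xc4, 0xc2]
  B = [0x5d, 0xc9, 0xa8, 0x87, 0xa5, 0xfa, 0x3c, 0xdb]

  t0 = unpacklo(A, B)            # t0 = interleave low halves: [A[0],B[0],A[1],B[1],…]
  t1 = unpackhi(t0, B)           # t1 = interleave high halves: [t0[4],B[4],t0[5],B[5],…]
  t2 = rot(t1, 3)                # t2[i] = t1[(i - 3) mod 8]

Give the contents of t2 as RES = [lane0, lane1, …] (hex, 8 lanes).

RES = [0x3c, 0x87, 0xdb, 0x0a, 0xa5, 0xa8, 0xfa, 0x82]

t0 = [0x5d, 0x5d, 0xb8, 0xc9, 0x0a, 0xa8, 0x82, 0x87]
t1 = [0x0a, 0xa5, 0xa8, 0xfa, 0x82, 0x3c, 0x87, 0xdb]
t2 = [0x3c, 0x87, 0xdb, 0x0a, 0xa5, 0xa8, 0xfa, 0x82]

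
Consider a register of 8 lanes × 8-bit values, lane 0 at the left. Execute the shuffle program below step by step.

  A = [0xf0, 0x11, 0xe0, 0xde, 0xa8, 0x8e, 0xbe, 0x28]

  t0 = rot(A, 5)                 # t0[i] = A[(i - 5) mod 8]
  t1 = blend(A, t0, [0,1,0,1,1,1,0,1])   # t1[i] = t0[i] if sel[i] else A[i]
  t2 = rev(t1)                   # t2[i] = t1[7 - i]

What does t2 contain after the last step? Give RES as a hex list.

→ t0 |de|a8|8e|be|28|f0|11|e0|
→ t1 |f0|a8|e0|be|28|f0|be|e0|
→ t2 |e0|be|f0|28|be|e0|a8|f0|

RES = [ 0xe0  0xbe  0xf0  0x28  0xbe  0xe0  0xa8  0xf0 ]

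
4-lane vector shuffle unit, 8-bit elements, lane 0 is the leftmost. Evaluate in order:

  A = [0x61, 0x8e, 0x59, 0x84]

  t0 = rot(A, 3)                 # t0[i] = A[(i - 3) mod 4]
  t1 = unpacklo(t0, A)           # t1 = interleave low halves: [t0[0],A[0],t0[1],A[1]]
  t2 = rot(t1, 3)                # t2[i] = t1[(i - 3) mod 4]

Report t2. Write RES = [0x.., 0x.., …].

  t0: 8e 59 84 61
  t1: 8e 61 59 8e
  t2: 61 59 8e 8e

RES = [ 0x61  0x59  0x8e  0x8e ]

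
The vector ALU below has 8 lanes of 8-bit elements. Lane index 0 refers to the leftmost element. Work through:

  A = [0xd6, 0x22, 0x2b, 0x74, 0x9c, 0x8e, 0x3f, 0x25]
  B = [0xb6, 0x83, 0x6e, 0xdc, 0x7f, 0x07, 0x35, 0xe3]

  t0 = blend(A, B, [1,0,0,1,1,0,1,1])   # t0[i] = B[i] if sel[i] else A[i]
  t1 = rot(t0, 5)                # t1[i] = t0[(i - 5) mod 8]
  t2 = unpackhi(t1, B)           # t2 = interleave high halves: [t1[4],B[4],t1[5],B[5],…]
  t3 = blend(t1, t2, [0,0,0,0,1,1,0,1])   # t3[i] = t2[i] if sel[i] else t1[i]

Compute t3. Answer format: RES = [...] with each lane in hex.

  t0: b6 22 2b dc 7f 8e 35 e3
  t1: dc 7f 8e 35 e3 b6 22 2b
  t2: e3 7f b6 07 22 35 2b e3
  t3: dc 7f 8e 35 22 35 22 e3

RES = [ 0xdc  0x7f  0x8e  0x35  0x22  0x35  0x22  0xe3 ]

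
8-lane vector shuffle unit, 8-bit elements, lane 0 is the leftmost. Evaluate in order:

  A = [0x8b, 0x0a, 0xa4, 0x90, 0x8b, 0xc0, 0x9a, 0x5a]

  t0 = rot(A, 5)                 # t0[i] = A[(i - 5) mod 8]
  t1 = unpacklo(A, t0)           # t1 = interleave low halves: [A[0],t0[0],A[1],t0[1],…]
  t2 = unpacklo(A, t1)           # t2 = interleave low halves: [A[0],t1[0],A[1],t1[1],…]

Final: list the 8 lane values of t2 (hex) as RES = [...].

RES = [ 0x8b  0x8b  0x0a  0x90  0xa4  0x0a  0x90  0x8b ]

t0 = [0x90, 0x8b, 0xc0, 0x9a, 0x5a, 0x8b, 0x0a, 0xa4]
t1 = [0x8b, 0x90, 0x0a, 0x8b, 0xa4, 0xc0, 0x90, 0x9a]
t2 = [0x8b, 0x8b, 0x0a, 0x90, 0xa4, 0x0a, 0x90, 0x8b]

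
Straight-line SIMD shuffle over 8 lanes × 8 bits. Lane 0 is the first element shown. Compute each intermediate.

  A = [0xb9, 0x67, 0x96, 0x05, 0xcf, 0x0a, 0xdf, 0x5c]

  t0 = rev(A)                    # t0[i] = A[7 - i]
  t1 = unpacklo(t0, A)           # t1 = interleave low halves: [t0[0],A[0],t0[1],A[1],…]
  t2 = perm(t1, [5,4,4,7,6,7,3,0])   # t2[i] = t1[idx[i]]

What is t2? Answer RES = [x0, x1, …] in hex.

  t0: 5c df 0a cf 05 96 67 b9
  t1: 5c b9 df 67 0a 96 cf 05
  t2: 96 0a 0a 05 cf 05 67 5c

RES = [ 0x96  0x0a  0x0a  0x05  0xcf  0x05  0x67  0x5c ]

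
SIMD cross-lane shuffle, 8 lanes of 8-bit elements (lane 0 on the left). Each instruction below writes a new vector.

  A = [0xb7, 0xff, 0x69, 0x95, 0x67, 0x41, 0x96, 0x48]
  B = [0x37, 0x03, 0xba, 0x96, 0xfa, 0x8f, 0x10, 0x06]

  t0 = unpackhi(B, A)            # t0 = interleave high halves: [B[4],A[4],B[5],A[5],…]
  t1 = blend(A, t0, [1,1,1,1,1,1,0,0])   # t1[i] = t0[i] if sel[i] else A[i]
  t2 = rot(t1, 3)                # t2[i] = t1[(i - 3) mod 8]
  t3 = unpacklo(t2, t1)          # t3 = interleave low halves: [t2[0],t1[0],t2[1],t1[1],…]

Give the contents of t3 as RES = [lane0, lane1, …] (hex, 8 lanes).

t0 = [0xfa, 0x67, 0x8f, 0x41, 0x10, 0x96, 0x06, 0x48]
t1 = [0xfa, 0x67, 0x8f, 0x41, 0x10, 0x96, 0x96, 0x48]
t2 = [0x96, 0x96, 0x48, 0xfa, 0x67, 0x8f, 0x41, 0x10]
t3 = [0x96, 0xfa, 0x96, 0x67, 0x48, 0x8f, 0xfa, 0x41]

RES = [ 0x96  0xfa  0x96  0x67  0x48  0x8f  0xfa  0x41 ]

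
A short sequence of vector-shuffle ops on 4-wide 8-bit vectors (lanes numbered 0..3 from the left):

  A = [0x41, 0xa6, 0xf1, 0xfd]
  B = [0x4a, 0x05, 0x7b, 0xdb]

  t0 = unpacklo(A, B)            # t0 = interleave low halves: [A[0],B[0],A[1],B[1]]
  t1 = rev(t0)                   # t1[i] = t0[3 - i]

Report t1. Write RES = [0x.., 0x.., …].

RES = [ 0x05  0xa6  0x4a  0x41 ]

t0 = [0x41, 0x4a, 0xa6, 0x05]
t1 = [0x05, 0xa6, 0x4a, 0x41]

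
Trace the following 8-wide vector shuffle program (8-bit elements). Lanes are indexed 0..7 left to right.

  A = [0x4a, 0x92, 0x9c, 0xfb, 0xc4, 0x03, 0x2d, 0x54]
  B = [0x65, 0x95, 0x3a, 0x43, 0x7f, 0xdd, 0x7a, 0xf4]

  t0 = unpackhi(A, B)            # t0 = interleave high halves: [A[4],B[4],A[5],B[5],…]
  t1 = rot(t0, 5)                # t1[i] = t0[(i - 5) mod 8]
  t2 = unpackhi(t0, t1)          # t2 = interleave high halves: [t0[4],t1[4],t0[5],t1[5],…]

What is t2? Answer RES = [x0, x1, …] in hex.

RES = [0x2d, 0xf4, 0x7a, 0xc4, 0x54, 0x7f, 0xf4, 0x03]

  t0: c4 7f 03 dd 2d 7a 54 f4
  t1: dd 2d 7a 54 f4 c4 7f 03
  t2: 2d f4 7a c4 54 7f f4 03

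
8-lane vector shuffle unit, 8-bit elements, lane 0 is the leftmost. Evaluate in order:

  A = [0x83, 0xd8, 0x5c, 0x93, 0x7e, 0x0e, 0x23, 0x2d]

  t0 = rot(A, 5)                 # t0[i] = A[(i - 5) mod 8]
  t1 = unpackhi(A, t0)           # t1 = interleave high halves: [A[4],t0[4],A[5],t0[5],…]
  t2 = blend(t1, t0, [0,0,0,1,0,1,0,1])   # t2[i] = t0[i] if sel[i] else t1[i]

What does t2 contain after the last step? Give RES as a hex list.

→ t0 |93|7e|0e|23|2d|83|d8|5c|
→ t1 |7e|2d|0e|83|23|d8|2d|5c|
→ t2 |7e|2d|0e|23|23|83|2d|5c|

RES = [0x7e, 0x2d, 0x0e, 0x23, 0x23, 0x83, 0x2d, 0x5c]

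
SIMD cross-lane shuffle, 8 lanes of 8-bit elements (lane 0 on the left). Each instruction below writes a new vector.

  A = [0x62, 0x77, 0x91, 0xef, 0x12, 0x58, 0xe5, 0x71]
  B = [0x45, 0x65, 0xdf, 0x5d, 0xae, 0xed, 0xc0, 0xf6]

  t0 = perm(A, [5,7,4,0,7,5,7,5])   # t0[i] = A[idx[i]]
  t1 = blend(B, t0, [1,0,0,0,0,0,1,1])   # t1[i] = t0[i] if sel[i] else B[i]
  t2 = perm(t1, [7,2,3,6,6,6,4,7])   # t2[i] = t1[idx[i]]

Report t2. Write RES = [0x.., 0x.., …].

RES = [ 0x58  0xdf  0x5d  0x71  0x71  0x71  0xae  0x58 ]

t0 = [0x58, 0x71, 0x12, 0x62, 0x71, 0x58, 0x71, 0x58]
t1 = [0x58, 0x65, 0xdf, 0x5d, 0xae, 0xed, 0x71, 0x58]
t2 = [0x58, 0xdf, 0x5d, 0x71, 0x71, 0x71, 0xae, 0x58]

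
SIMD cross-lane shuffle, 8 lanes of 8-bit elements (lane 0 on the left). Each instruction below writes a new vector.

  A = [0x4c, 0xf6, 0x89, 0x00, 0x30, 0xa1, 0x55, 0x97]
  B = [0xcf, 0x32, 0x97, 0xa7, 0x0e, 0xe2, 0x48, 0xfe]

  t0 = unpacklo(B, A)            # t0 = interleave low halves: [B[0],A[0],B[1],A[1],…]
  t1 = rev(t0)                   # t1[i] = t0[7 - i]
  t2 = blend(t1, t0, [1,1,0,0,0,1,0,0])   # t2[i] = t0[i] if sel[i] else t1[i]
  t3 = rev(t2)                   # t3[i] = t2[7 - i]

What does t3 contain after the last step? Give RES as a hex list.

RES = [ 0xcf  0x4c  0x89  0xf6  0x97  0x89  0x4c  0xcf ]

→ t0 |cf|4c|32|f6|97|89|a7|00|
→ t1 |00|a7|89|97|f6|32|4c|cf|
→ t2 |cf|4c|89|97|f6|89|4c|cf|
→ t3 |cf|4c|89|f6|97|89|4c|cf|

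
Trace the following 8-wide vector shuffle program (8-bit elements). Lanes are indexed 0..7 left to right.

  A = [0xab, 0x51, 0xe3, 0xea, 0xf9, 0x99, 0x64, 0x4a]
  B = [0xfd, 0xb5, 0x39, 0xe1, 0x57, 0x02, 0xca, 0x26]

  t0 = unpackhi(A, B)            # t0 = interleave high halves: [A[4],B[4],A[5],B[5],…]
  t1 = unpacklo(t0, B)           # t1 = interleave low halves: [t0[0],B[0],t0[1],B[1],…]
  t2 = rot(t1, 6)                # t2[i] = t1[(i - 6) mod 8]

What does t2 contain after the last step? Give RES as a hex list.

RES = [0x57, 0xb5, 0x99, 0x39, 0x02, 0xe1, 0xf9, 0xfd]

  t0: f9 57 99 02 64 ca 4a 26
  t1: f9 fd 57 b5 99 39 02 e1
  t2: 57 b5 99 39 02 e1 f9 fd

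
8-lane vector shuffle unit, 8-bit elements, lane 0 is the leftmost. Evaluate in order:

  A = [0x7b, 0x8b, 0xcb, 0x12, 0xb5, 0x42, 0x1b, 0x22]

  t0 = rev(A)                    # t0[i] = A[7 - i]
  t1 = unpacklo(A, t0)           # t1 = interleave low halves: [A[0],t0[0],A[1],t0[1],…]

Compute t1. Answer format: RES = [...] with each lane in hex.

RES = [0x7b, 0x22, 0x8b, 0x1b, 0xcb, 0x42, 0x12, 0xb5]

  t0: 22 1b 42 b5 12 cb 8b 7b
  t1: 7b 22 8b 1b cb 42 12 b5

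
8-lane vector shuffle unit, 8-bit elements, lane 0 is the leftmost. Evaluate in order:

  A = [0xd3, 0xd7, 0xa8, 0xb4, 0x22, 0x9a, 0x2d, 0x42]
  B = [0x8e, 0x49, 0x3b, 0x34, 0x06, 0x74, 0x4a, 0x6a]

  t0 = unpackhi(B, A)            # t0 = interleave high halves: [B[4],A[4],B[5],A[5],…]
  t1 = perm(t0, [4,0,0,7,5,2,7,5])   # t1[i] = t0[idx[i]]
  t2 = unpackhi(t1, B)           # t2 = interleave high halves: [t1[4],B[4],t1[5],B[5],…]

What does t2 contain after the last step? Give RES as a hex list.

RES = [ 0x2d  0x06  0x74  0x74  0x42  0x4a  0x2d  0x6a ]

t0 = [0x06, 0x22, 0x74, 0x9a, 0x4a, 0x2d, 0x6a, 0x42]
t1 = [0x4a, 0x06, 0x06, 0x42, 0x2d, 0x74, 0x42, 0x2d]
t2 = [0x2d, 0x06, 0x74, 0x74, 0x42, 0x4a, 0x2d, 0x6a]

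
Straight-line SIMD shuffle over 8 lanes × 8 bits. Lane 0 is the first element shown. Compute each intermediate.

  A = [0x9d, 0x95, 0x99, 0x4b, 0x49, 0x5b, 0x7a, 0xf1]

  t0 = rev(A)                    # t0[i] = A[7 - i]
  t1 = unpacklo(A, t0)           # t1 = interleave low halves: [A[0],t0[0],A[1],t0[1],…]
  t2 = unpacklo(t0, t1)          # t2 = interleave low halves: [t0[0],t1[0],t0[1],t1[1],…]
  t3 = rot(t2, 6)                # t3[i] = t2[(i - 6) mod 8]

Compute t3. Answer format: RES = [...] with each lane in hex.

RES = [ 0x7a  0xf1  0x5b  0x95  0x49  0x7a  0xf1  0x9d ]

  t0: f1 7a 5b 49 4b 99 95 9d
  t1: 9d f1 95 7a 99 5b 4b 49
  t2: f1 9d 7a f1 5b 95 49 7a
  t3: 7a f1 5b 95 49 7a f1 9d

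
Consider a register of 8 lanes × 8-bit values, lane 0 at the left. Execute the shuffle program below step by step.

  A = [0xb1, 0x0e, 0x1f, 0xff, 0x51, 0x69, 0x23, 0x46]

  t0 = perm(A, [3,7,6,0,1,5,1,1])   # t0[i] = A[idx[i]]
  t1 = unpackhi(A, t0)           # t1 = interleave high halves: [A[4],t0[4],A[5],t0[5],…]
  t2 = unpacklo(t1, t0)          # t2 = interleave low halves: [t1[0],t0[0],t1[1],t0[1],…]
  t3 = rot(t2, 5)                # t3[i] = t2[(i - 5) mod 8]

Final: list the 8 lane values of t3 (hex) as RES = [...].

t0 = [0xff, 0x46, 0x23, 0xb1, 0x0e, 0x69, 0x0e, 0x0e]
t1 = [0x51, 0x0e, 0x69, 0x69, 0x23, 0x0e, 0x46, 0x0e]
t2 = [0x51, 0xff, 0x0e, 0x46, 0x69, 0x23, 0x69, 0xb1]
t3 = [0x46, 0x69, 0x23, 0x69, 0xb1, 0x51, 0xff, 0x0e]

RES = [0x46, 0x69, 0x23, 0x69, 0xb1, 0x51, 0xff, 0x0e]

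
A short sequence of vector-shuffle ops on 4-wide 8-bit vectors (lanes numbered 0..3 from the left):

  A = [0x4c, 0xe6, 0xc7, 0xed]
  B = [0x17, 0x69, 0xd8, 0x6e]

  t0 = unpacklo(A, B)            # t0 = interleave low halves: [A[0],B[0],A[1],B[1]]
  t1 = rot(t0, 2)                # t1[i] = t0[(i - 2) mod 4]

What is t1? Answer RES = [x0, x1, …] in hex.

t0 = [0x4c, 0x17, 0xe6, 0x69]
t1 = [0xe6, 0x69, 0x4c, 0x17]

RES = [ 0xe6  0x69  0x4c  0x17 ]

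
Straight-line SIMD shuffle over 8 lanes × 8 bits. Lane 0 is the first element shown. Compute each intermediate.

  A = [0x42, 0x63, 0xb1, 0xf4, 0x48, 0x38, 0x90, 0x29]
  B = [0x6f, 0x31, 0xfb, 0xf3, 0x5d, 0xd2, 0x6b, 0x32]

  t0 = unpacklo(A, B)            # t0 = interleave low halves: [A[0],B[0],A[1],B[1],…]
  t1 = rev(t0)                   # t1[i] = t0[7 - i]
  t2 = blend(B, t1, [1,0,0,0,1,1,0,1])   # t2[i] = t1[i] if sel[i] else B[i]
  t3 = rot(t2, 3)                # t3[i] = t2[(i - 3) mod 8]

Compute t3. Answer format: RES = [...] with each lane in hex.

  t0: 42 6f 63 31 b1 fb f4 f3
  t1: f3 f4 fb b1 31 63 6f 42
  t2: f3 31 fb f3 31 63 6b 42
  t3: 63 6b 42 f3 31 fb f3 31

RES = [0x63, 0x6b, 0x42, 0xf3, 0x31, 0xfb, 0xf3, 0x31]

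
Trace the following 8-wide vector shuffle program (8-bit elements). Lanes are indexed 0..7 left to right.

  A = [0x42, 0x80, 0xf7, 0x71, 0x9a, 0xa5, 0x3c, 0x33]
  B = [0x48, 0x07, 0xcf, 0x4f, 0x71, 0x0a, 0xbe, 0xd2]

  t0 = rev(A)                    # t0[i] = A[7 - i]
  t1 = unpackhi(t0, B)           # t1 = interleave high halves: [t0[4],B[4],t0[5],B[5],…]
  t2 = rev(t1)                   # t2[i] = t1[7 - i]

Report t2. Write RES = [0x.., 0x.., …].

RES = [0xd2, 0x42, 0xbe, 0x80, 0x0a, 0xf7, 0x71, 0x71]

→ t0 |33|3c|a5|9a|71|f7|80|42|
→ t1 |71|71|f7|0a|80|be|42|d2|
→ t2 |d2|42|be|80|0a|f7|71|71|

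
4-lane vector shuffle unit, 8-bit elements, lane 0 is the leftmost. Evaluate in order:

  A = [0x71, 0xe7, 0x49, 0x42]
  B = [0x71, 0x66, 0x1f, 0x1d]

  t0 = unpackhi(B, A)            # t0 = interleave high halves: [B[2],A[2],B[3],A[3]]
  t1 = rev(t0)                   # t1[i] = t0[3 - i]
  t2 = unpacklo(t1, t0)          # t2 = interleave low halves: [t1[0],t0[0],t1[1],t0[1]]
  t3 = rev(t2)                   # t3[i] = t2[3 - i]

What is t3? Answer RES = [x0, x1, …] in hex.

RES = [ 0x49  0x1d  0x1f  0x42 ]

→ t0 |1f|49|1d|42|
→ t1 |42|1d|49|1f|
→ t2 |42|1f|1d|49|
→ t3 |49|1d|1f|42|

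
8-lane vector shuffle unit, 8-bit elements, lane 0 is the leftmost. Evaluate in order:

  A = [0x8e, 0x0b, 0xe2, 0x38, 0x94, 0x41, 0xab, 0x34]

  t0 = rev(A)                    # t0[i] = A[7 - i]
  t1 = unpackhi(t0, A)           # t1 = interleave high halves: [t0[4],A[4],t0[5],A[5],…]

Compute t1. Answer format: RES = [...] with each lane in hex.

RES = [0x38, 0x94, 0xe2, 0x41, 0x0b, 0xab, 0x8e, 0x34]

  t0: 34 ab 41 94 38 e2 0b 8e
  t1: 38 94 e2 41 0b ab 8e 34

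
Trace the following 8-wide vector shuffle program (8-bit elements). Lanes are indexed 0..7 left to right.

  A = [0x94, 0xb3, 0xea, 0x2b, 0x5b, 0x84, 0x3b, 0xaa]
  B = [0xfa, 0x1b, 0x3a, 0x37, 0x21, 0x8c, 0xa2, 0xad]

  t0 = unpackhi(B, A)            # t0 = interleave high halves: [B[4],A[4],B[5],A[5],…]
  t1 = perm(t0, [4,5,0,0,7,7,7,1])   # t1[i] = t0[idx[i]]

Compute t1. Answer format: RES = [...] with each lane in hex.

RES = [0xa2, 0x3b, 0x21, 0x21, 0xaa, 0xaa, 0xaa, 0x5b]

  t0: 21 5b 8c 84 a2 3b ad aa
  t1: a2 3b 21 21 aa aa aa 5b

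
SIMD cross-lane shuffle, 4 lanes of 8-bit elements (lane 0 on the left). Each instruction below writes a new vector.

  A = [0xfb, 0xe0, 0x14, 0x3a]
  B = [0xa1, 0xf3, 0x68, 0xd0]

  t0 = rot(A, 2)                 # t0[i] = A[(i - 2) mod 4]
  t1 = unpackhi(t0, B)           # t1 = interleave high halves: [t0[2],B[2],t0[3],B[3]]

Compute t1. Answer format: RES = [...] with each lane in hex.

RES = [0xfb, 0x68, 0xe0, 0xd0]

  t0: 14 3a fb e0
  t1: fb 68 e0 d0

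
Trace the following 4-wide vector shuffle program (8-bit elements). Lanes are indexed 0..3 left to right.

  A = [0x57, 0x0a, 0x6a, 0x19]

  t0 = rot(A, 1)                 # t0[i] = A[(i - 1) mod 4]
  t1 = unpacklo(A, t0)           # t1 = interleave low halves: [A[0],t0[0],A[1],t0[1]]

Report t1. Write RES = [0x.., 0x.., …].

RES = [0x57, 0x19, 0x0a, 0x57]

→ t0 |19|57|0a|6a|
→ t1 |57|19|0a|57|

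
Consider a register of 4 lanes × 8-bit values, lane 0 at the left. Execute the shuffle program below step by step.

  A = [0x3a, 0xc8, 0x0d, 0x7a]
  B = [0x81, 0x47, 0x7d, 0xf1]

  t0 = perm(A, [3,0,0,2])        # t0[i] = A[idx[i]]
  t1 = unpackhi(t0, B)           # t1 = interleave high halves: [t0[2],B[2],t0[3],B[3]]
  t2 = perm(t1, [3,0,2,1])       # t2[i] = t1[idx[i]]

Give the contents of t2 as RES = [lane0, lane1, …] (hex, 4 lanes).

  t0: 7a 3a 3a 0d
  t1: 3a 7d 0d f1
  t2: f1 3a 0d 7d

RES = [ 0xf1  0x3a  0x0d  0x7d ]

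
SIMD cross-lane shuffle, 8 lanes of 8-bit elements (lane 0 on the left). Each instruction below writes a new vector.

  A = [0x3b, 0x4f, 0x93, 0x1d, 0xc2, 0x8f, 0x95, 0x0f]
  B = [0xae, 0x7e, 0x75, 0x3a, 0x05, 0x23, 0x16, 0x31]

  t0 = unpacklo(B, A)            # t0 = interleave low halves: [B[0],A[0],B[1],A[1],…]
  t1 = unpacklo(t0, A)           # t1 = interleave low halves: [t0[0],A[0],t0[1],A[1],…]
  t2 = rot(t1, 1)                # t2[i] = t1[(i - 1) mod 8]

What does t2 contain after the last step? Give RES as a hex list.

  t0: ae 3b 7e 4f 75 93 3a 1d
  t1: ae 3b 3b 4f 7e 93 4f 1d
  t2: 1d ae 3b 3b 4f 7e 93 4f

RES = [ 0x1d  0xae  0x3b  0x3b  0x4f  0x7e  0x93  0x4f ]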